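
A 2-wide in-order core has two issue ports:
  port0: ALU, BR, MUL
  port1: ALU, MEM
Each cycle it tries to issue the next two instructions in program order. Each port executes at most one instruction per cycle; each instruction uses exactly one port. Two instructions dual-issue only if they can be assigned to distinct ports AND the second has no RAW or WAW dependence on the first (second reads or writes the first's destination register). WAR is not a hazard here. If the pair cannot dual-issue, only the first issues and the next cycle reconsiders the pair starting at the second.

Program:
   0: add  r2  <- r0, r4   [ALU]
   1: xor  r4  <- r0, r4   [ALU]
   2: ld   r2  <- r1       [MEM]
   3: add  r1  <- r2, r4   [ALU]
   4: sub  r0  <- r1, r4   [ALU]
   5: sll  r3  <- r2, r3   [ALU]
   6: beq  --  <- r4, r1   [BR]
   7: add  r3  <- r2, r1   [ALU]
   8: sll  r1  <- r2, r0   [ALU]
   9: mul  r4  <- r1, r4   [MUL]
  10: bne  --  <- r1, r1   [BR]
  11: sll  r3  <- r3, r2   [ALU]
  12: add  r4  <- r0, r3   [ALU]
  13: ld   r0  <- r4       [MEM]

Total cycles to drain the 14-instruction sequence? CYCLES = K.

t=0 i0,i1:add.ALU/xor.ALU ; pair
t=1 i2:ld.MEM ; RAW r2
t=2 i3:add.ALU ; RAW r1
t=3 i4,i5:sub.ALU/sll.ALU ; pair
t=4 i6,i7:beq.BR/add.ALU ; pair
t=5 i8:sll.ALU ; RAW r1
t=6 i9:mul.MUL ; no-port MUL/BR
t=7 i10,i11:bne.BR/sll.ALU ; pair
t=8 i12:add.ALU ; RAW r4
t=9 i13:ld.MEM ; tail

CYCLES = 10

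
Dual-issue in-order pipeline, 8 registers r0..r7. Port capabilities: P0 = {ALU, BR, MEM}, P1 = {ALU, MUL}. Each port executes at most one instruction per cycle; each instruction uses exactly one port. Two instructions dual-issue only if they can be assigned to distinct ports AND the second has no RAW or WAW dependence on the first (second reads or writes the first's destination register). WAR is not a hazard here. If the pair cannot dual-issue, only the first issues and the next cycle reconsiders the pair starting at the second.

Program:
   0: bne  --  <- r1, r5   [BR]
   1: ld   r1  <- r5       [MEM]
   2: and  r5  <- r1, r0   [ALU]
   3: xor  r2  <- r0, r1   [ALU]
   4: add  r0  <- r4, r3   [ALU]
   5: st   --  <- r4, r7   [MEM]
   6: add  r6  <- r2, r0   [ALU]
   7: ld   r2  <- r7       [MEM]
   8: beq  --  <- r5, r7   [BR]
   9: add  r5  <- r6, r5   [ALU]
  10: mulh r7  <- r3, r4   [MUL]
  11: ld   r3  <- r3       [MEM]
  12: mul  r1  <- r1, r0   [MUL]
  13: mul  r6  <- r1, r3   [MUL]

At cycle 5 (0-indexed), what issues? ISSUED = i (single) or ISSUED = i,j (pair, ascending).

ISSUED = 8,9

  cy0 -> i0 (bne.BR) no-port BR/MEM
  cy1 -> i1 (ld.MEM) RAW r1
  cy2 -> i2+i3 (and.ALU xor.ALU) dual
  cy3 -> i4+i5 (add.ALU st.MEM) dual
  cy4 -> i6+i7 (add.ALU ld.MEM) dual
  cy5 -> i8+i9 (beq.BR add.ALU) dual
  cy6 -> i10+i11 (mulh.MUL ld.MEM) dual
  cy7 -> i12 (mul.MUL) no-port MUL/MUL
  cy8 -> i13 (mul.MUL) tail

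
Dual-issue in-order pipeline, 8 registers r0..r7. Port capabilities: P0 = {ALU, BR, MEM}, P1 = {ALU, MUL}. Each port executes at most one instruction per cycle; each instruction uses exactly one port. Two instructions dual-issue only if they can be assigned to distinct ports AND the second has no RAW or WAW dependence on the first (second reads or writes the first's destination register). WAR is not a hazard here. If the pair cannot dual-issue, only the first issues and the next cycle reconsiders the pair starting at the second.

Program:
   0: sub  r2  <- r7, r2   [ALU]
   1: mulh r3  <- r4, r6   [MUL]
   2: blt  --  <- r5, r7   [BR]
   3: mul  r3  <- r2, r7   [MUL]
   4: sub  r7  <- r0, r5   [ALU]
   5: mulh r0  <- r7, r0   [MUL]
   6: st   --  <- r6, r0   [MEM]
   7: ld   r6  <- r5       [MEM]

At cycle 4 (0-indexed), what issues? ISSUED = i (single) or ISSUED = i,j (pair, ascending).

ISSUED = 6

t=0 i0,i1:sub/mulh ; 2-wide
t=1 i2,i3:blt/mul ; 2-wide
t=2 i4:sub ; RAW r7
t=3 i5:mulh ; RAW r0
t=4 i6:st ; no-port MEM/MEM
t=5 i7:ld ; tail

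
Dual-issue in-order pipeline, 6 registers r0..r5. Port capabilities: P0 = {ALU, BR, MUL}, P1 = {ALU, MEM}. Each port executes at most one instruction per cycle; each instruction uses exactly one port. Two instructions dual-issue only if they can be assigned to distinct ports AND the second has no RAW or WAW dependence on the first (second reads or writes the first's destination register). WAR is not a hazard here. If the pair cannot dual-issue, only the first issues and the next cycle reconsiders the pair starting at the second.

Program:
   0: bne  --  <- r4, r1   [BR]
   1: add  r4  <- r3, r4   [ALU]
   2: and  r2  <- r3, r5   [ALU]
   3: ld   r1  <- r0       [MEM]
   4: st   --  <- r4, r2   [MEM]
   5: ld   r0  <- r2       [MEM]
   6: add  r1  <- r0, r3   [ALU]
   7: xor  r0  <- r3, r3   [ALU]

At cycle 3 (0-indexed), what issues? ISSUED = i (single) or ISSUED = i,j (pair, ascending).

ISSUED = 5

  cy0 -> i0+i1 (bne.BR+add.ALU) pair
  cy1 -> i2+i3 (and.ALU+ld.MEM) pair
  cy2 -> i4 (st.MEM) no-port MEM/MEM
  cy3 -> i5 (ld.MEM) RAW r0
  cy4 -> i6+i7 (add.ALU+xor.ALU) pair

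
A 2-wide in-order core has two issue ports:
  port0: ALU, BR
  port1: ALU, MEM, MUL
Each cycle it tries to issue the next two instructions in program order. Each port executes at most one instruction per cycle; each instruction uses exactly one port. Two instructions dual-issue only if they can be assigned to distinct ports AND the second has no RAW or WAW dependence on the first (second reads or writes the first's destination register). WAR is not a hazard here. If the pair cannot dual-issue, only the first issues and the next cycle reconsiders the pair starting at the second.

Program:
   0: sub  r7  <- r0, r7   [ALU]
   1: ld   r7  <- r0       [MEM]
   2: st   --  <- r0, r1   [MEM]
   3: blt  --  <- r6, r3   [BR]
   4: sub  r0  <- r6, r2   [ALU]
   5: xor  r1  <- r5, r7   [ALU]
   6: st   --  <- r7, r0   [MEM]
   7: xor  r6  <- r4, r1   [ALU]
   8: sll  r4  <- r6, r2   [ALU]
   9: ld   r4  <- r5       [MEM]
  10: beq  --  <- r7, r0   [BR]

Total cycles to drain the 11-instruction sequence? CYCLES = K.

  cy0 -> i0 (sub.ALU) WAW r7
  cy1 -> i1 (ld.MEM) no-port MEM/MEM
  cy2 -> i2&i3 (st.MEM/blt.BR) 2-wide
  cy3 -> i4&i5 (sub.ALU/xor.ALU) 2-wide
  cy4 -> i6&i7 (st.MEM/xor.ALU) 2-wide
  cy5 -> i8 (sll.ALU) WAW r4
  cy6 -> i9&i10 (ld.MEM/beq.BR) 2-wide

CYCLES = 7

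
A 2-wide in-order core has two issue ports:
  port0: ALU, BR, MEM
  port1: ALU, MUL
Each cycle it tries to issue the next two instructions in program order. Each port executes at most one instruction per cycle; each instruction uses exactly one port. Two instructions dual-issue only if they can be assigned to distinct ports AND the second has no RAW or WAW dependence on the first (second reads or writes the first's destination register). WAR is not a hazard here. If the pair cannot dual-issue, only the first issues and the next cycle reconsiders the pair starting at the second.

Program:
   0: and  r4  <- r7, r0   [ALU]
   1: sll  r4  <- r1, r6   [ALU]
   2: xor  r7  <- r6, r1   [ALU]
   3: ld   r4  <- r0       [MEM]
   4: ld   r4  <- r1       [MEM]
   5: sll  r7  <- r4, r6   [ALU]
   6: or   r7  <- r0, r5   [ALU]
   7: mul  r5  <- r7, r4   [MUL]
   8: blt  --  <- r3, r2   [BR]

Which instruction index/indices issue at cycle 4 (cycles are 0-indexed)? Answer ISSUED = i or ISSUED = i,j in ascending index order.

ISSUED = 5

0. and.ALU @i0  | WAW r4
1. sll.ALU/xor.ALU @i1+i2  | 2-wide
2. ld.MEM @i3  | no-port MEM/MEM
3. ld.MEM @i4  | RAW r4
4. sll.ALU @i5  | WAW r7
5. or.ALU @i6  | RAW r7
6. mul.MUL/blt.BR @i7+i8  | 2-wide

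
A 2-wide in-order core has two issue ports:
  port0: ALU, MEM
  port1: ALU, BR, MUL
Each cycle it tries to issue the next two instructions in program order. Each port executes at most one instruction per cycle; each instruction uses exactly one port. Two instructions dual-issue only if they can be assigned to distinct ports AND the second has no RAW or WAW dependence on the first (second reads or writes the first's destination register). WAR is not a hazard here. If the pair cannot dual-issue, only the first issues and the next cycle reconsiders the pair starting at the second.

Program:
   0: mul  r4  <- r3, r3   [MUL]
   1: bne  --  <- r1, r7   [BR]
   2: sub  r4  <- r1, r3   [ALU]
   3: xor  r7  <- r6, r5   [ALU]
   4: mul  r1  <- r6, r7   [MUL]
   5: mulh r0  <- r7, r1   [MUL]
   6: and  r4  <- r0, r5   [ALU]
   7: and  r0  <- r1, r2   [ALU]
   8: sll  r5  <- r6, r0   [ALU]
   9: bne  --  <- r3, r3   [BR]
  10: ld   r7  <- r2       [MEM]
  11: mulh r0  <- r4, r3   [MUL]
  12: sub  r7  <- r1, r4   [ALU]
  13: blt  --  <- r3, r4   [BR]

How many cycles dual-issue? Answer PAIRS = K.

PAIRS = 5

#0 head=0: mul i0 no-port MUL/BR
#1 head=1: bne/sub i1+i2 pair
#2 head=3: xor i3 RAW r7
#3 head=4: mul i4 no-port MUL/MUL
#4 head=5: mulh i5 RAW r0
#5 head=6: and/and i6+i7 pair
#6 head=8: sll/bne i8+i9 pair
#7 head=10: ld/mulh i10+i11 pair
#8 head=12: sub/blt i12+i13 pair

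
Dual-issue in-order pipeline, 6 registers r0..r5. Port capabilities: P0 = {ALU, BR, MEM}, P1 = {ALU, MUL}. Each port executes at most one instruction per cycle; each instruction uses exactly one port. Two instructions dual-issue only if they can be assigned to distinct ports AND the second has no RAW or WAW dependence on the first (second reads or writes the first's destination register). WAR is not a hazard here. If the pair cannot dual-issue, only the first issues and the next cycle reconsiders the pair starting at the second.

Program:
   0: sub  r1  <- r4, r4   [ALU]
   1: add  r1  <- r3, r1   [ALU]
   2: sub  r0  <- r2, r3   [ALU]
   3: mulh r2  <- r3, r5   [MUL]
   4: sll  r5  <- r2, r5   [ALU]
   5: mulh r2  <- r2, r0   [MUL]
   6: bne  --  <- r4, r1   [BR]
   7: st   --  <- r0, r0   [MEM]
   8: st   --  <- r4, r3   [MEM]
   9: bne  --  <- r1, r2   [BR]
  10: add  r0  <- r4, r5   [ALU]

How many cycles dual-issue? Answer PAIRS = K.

PAIRS = 3

t=0 i0:sub ; RAW+WAW r1
t=1 i1+i2:add;sub ; 2-wide
t=2 i3:mulh ; RAW r2
t=3 i4+i5:sll;mulh ; 2-wide
t=4 i6:bne ; no-port BR/MEM
t=5 i7:st ; no-port MEM/MEM
t=6 i8:st ; no-port MEM/BR
t=7 i9+i10:bne;add ; 2-wide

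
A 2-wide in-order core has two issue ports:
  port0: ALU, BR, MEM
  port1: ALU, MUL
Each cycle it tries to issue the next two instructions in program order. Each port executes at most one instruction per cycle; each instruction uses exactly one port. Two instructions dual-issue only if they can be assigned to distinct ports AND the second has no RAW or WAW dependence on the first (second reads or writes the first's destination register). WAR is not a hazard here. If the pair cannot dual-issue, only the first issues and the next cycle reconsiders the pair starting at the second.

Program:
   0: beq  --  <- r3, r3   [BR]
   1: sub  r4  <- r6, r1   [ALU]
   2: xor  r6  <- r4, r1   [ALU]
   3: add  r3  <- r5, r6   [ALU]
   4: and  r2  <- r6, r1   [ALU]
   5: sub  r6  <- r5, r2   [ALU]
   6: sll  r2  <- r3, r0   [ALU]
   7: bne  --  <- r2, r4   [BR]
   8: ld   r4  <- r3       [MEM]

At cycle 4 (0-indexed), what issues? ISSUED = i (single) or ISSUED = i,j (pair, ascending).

c0: i0,i1 beq;sub  2-wide
c1: i2 xor  RAW r6
c2: i3,i4 add;and  2-wide
c3: i5,i6 sub;sll  2-wide
c4: i7 bne  no-port BR/MEM
c5: i8 ld  tail

ISSUED = 7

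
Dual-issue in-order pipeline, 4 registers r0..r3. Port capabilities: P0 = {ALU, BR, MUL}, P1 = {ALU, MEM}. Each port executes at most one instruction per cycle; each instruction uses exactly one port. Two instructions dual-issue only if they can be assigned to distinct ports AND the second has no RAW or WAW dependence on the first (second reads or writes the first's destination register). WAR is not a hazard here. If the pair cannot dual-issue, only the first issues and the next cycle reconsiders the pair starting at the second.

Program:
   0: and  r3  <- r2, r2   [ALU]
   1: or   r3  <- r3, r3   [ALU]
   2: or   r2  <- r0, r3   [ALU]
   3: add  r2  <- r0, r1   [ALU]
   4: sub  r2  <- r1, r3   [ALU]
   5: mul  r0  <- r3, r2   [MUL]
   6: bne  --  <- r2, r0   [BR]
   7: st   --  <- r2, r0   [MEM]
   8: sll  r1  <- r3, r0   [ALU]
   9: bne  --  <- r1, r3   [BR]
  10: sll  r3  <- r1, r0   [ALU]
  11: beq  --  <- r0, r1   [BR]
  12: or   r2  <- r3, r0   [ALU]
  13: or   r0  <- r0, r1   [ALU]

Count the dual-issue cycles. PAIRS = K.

PAIRS = 3

c0: i0 and.ALU  RAW+WAW r3
c1: i1 or.ALU  RAW r3
c2: i2 or.ALU  WAW r2
c3: i3 add.ALU  WAW r2
c4: i4 sub.ALU  RAW r2
c5: i5 mul.MUL  no-port MUL/BR
c6: i6/i7 bne.BR/st.MEM  dual
c7: i8 sll.ALU  RAW r1
c8: i9/i10 bne.BR/sll.ALU  dual
c9: i11/i12 beq.BR/or.ALU  dual
c10: i13 or.ALU  tail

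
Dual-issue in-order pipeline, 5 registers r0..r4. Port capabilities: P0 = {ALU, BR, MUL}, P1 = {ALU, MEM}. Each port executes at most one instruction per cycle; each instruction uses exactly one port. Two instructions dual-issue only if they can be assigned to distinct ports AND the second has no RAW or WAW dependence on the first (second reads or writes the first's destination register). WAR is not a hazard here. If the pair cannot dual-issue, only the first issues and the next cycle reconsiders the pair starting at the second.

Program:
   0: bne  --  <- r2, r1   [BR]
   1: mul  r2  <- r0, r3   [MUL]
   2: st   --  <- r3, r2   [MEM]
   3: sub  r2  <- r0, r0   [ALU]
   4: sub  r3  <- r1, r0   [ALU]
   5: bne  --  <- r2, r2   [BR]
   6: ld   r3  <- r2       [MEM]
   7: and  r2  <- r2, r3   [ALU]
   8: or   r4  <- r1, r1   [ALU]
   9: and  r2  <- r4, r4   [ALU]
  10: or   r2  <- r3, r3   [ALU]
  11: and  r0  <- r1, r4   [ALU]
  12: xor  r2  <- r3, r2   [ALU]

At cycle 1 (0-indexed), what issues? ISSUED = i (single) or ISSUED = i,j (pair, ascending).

#0 head=0: bne.BR i0 no-port BR/MUL
#1 head=1: mul.MUL i1 RAW r2
#2 head=2: st.MEM;sub.ALU i2&i3 2-wide
#3 head=4: sub.ALU;bne.BR i4&i5 2-wide
#4 head=6: ld.MEM i6 RAW r3
#5 head=7: and.ALU;or.ALU i7&i8 2-wide
#6 head=9: and.ALU i9 WAW r2
#7 head=10: or.ALU;and.ALU i10&i11 2-wide
#8 head=12: xor.ALU i12 tail

ISSUED = 1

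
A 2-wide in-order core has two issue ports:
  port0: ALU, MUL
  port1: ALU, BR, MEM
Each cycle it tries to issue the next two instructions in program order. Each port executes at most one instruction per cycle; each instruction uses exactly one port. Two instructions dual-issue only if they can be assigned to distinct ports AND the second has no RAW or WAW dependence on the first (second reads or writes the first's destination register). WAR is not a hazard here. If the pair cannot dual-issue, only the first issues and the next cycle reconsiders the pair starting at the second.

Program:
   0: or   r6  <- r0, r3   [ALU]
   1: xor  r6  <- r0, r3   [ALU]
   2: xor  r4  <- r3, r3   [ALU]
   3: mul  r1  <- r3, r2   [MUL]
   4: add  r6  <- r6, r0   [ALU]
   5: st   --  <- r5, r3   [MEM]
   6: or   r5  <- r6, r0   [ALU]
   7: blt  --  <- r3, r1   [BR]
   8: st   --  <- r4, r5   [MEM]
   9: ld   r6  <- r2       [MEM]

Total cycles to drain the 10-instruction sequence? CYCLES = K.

[0] i0  or  -- WAW r6
[1] i1,i2  xor;xor  -- pair
[2] i3,i4  mul;add  -- pair
[3] i5,i6  st;or  -- pair
[4] i7  blt  -- no-port BR/MEM
[5] i8  st  -- no-port MEM/MEM
[6] i9  ld  -- tail

CYCLES = 7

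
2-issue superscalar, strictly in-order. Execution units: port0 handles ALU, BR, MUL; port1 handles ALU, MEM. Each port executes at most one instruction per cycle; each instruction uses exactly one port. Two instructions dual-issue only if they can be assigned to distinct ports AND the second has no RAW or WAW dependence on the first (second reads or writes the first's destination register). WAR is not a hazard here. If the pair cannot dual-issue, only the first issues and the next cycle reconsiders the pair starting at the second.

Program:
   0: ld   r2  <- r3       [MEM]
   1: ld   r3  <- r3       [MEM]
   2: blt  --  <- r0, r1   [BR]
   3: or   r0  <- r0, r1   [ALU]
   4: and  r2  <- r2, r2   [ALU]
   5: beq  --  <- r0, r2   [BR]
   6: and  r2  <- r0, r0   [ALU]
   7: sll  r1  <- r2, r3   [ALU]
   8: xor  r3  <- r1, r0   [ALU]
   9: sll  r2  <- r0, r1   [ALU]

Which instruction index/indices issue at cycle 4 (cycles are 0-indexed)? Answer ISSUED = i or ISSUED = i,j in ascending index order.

0. ld @i0  | no-port MEM/MEM
1. ld blt @i1&i2  | dual
2. or and @i3&i4  | dual
3. beq and @i5&i6  | dual
4. sll @i7  | RAW r1
5. xor sll @i8&i9  | dual

ISSUED = 7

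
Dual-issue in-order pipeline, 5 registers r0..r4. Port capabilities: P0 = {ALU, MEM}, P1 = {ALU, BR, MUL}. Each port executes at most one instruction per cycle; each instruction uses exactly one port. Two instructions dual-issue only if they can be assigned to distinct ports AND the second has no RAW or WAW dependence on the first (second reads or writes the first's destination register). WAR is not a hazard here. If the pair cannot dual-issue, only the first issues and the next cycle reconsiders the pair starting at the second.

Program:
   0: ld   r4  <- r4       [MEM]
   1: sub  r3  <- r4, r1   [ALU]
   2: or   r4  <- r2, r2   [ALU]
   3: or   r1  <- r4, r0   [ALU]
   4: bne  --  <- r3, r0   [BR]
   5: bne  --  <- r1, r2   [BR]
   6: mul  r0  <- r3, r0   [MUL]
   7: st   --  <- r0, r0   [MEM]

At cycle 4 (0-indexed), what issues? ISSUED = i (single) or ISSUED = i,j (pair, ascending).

ISSUED = 6

c0: i0 ld.MEM  RAW r4
c1: i1,i2 sub.ALU+or.ALU  2-wide
c2: i3,i4 or.ALU+bne.BR  2-wide
c3: i5 bne.BR  no-port BR/MUL
c4: i6 mul.MUL  RAW r0
c5: i7 st.MEM  tail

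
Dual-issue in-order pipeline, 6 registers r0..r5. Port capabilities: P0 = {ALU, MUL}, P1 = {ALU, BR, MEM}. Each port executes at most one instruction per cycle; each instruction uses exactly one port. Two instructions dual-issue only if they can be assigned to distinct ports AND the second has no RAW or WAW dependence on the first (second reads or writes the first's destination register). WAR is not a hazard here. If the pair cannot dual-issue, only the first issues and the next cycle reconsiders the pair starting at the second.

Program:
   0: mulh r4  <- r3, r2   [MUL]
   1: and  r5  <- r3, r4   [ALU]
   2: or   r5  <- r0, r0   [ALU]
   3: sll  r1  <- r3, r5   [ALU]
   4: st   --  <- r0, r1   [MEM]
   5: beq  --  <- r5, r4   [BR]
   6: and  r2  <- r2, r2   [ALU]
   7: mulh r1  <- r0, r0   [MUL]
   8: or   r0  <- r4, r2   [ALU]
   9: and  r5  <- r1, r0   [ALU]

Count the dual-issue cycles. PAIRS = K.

[0] i0  mulh  -- RAW r4
[1] i1  and  -- WAW r5
[2] i2  or  -- RAW r5
[3] i3  sll  -- RAW r1
[4] i4  st  -- no-port MEM/BR
[5] i5&i6  beq;and  -- 2-wide
[6] i7&i8  mulh;or  -- 2-wide
[7] i9  and  -- tail

PAIRS = 2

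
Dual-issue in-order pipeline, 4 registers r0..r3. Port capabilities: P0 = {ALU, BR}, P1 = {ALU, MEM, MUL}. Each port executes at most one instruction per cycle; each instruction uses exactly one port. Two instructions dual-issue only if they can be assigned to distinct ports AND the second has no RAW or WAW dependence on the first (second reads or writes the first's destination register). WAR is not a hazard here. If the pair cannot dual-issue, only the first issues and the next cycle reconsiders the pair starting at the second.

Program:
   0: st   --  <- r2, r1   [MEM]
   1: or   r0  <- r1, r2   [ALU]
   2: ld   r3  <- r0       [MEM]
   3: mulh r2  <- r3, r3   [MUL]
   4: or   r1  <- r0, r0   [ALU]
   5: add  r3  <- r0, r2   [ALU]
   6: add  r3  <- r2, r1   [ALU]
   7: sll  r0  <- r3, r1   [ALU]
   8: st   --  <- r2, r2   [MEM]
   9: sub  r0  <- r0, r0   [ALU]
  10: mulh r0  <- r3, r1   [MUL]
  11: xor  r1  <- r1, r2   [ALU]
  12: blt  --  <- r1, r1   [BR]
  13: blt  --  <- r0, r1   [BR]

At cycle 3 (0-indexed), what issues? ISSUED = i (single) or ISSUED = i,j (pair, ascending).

ISSUED = 5

0. st.MEM/or.ALU @i0,i1  | dual
1. ld.MEM @i2  | no-port MEM/MUL
2. mulh.MUL/or.ALU @i3,i4  | dual
3. add.ALU @i5  | WAW r3
4. add.ALU @i6  | RAW r3
5. sll.ALU/st.MEM @i7,i8  | dual
6. sub.ALU @i9  | WAW r0
7. mulh.MUL/xor.ALU @i10,i11  | dual
8. blt.BR @i12  | no-port BR/BR
9. blt.BR @i13  | tail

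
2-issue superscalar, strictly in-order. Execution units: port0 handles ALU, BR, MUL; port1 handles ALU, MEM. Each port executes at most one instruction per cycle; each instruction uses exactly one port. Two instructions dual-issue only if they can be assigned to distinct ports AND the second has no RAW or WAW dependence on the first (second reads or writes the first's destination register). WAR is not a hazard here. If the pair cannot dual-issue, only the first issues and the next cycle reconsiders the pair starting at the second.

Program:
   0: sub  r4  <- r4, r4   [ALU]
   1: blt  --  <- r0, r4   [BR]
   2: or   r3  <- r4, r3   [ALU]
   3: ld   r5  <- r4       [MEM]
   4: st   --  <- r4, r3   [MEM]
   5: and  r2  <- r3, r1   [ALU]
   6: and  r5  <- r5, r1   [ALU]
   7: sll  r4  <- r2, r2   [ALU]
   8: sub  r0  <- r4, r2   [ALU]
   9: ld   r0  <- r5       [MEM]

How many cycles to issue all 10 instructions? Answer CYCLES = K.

CYCLES = 7

c0: i0 sub  RAW r4
c1: i1+i2 blt;or  pair
c2: i3 ld  no-port MEM/MEM
c3: i4+i5 st;and  pair
c4: i6+i7 and;sll  pair
c5: i8 sub  WAW r0
c6: i9 ld  tail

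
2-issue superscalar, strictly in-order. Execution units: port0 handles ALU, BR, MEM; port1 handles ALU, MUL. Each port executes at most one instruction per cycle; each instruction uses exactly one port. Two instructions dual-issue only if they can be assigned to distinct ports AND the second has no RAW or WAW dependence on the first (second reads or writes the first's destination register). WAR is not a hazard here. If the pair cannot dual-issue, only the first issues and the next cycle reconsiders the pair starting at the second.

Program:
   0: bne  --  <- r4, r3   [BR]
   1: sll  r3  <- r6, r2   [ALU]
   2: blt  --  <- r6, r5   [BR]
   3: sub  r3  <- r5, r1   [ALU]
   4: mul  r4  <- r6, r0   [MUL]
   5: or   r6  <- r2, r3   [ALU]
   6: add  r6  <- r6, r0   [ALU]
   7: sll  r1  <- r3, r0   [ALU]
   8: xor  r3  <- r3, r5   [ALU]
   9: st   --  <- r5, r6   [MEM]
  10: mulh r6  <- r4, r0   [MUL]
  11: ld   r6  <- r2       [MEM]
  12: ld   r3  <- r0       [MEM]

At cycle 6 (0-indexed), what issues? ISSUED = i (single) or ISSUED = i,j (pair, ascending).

#0 head=0: bne.BR/sll.ALU i0,i1 dual
#1 head=2: blt.BR/sub.ALU i2,i3 dual
#2 head=4: mul.MUL/or.ALU i4,i5 dual
#3 head=6: add.ALU/sll.ALU i6,i7 dual
#4 head=8: xor.ALU/st.MEM i8,i9 dual
#5 head=10: mulh.MUL i10 WAW r6
#6 head=11: ld.MEM i11 no-port MEM/MEM
#7 head=12: ld.MEM i12 tail

ISSUED = 11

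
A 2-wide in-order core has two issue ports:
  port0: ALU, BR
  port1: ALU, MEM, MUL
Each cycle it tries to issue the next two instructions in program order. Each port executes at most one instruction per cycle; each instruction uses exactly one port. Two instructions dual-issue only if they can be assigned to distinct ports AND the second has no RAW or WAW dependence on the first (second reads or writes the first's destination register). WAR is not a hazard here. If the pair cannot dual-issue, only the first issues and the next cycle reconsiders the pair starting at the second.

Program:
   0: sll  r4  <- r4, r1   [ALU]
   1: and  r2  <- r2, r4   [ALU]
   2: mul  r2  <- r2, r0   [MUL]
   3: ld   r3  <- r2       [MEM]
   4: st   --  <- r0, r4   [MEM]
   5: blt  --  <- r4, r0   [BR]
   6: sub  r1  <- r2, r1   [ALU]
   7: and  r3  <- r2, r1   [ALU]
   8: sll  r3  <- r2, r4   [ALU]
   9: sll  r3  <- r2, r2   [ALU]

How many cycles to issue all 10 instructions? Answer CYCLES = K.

#0 head=0: sll.ALU i0 RAW r4
#1 head=1: and.ALU i1 RAW+WAW r2
#2 head=2: mul.MUL i2 no-port MUL/MEM
#3 head=3: ld.MEM i3 no-port MEM/MEM
#4 head=4: st.MEM blt.BR i4&i5 pair
#5 head=6: sub.ALU i6 RAW r1
#6 head=7: and.ALU i7 WAW r3
#7 head=8: sll.ALU i8 WAW r3
#8 head=9: sll.ALU i9 tail

CYCLES = 9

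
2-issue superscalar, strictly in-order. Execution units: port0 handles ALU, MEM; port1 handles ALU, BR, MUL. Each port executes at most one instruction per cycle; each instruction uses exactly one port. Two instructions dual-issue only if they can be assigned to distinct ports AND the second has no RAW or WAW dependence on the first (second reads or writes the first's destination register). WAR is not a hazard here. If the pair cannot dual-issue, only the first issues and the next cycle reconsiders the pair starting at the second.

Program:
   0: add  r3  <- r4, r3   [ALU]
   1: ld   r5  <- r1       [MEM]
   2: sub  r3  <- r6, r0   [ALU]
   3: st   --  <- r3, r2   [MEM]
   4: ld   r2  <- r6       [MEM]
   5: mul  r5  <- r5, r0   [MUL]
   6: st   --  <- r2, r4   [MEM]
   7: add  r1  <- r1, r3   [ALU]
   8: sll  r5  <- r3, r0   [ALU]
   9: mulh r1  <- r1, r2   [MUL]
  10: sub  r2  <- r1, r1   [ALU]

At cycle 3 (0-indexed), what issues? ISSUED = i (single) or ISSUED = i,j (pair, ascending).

ISSUED = 4,5

#0 head=0: add ld i0/i1 dual
#1 head=2: sub i2 RAW r3
#2 head=3: st i3 no-port MEM/MEM
#3 head=4: ld mul i4/i5 dual
#4 head=6: st add i6/i7 dual
#5 head=8: sll mulh i8/i9 dual
#6 head=10: sub i10 tail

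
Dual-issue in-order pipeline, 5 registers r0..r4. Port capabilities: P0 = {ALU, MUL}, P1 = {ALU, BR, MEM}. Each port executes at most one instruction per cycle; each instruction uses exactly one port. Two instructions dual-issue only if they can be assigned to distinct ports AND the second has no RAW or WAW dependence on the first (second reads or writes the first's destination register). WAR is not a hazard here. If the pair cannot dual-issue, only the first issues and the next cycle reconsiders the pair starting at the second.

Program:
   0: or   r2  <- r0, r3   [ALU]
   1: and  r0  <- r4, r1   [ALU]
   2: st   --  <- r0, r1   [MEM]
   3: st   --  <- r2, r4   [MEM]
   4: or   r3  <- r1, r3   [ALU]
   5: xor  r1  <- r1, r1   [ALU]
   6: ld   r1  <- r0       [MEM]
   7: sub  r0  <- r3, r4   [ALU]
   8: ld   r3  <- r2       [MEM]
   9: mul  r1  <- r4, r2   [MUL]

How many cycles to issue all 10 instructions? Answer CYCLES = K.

CYCLES = 6

  cy0 -> i0&i1 (or.ALU+and.ALU) pair
  cy1 -> i2 (st.MEM) no-port MEM/MEM
  cy2 -> i3&i4 (st.MEM+or.ALU) pair
  cy3 -> i5 (xor.ALU) WAW r1
  cy4 -> i6&i7 (ld.MEM+sub.ALU) pair
  cy5 -> i8&i9 (ld.MEM+mul.MUL) pair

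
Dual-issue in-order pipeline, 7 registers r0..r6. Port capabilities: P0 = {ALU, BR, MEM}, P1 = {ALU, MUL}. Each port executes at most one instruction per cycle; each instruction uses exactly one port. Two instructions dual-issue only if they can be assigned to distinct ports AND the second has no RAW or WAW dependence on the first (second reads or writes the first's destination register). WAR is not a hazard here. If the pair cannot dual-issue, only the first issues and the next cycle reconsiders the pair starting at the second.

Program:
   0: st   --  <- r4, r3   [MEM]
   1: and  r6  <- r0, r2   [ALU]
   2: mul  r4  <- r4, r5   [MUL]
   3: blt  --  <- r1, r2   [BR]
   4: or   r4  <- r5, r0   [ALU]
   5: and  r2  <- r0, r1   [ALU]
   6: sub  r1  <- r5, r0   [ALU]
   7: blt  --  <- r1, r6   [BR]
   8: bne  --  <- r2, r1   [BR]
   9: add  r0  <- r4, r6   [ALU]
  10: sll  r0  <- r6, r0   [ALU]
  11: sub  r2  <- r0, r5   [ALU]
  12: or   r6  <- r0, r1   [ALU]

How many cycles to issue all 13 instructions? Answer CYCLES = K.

CYCLES = 8

c0: i0&i1 st.MEM/and.ALU  pair
c1: i2&i3 mul.MUL/blt.BR  pair
c2: i4&i5 or.ALU/and.ALU  pair
c3: i6 sub.ALU  RAW r1
c4: i7 blt.BR  no-port BR/BR
c5: i8&i9 bne.BR/add.ALU  pair
c6: i10 sll.ALU  RAW r0
c7: i11&i12 sub.ALU/or.ALU  pair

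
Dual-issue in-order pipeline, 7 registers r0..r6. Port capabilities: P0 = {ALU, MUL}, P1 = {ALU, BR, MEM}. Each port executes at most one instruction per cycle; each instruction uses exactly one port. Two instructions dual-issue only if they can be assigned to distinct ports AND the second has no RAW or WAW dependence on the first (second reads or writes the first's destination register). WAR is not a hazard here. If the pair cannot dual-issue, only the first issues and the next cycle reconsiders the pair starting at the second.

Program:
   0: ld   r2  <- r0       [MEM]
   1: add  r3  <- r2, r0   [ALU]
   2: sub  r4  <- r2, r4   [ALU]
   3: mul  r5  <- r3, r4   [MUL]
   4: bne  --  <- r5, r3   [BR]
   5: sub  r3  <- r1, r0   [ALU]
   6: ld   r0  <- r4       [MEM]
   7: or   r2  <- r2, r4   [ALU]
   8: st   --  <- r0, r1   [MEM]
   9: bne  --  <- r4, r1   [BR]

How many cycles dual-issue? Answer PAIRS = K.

PAIRS = 3

  cy0 -> i0 (ld) RAW r2
  cy1 -> i1/i2 (add+sub) 2-wide
  cy2 -> i3 (mul) RAW r5
  cy3 -> i4/i5 (bne+sub) 2-wide
  cy4 -> i6/i7 (ld+or) 2-wide
  cy5 -> i8 (st) no-port MEM/BR
  cy6 -> i9 (bne) tail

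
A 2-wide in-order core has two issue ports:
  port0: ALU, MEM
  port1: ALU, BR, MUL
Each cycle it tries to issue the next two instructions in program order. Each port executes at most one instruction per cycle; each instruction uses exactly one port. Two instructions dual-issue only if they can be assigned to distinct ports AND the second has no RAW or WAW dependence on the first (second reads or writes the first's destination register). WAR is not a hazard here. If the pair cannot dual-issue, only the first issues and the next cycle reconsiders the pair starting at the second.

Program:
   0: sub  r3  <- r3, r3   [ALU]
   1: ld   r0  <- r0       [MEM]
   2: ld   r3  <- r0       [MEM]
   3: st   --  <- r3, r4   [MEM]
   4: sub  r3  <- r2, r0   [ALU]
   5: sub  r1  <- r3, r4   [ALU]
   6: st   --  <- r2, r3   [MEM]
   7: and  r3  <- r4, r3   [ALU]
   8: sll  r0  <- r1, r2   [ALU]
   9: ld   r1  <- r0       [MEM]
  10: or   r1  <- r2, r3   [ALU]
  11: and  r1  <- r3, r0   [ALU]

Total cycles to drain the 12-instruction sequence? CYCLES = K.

CYCLES = 8

c0: i0,i1 sub.ALU ld.MEM  pair
c1: i2 ld.MEM  no-port MEM/MEM
c2: i3,i4 st.MEM sub.ALU  pair
c3: i5,i6 sub.ALU st.MEM  pair
c4: i7,i8 and.ALU sll.ALU  pair
c5: i9 ld.MEM  WAW r1
c6: i10 or.ALU  WAW r1
c7: i11 and.ALU  tail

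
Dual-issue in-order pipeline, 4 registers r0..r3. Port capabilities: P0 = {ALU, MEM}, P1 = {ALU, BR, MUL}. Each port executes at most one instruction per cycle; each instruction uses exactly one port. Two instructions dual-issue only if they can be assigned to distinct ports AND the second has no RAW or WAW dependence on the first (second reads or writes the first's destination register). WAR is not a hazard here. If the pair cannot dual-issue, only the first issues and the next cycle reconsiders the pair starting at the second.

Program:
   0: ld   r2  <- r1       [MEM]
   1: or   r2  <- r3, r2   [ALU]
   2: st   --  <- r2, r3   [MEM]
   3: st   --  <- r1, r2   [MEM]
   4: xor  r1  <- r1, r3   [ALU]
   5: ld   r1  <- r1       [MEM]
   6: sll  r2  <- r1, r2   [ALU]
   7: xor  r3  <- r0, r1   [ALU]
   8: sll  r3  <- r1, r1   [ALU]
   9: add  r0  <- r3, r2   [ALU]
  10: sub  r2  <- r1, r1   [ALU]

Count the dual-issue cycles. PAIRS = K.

PAIRS = 3

#0 head=0: ld.MEM i0 RAW+WAW r2
#1 head=1: or.ALU i1 RAW r2
#2 head=2: st.MEM i2 no-port MEM/MEM
#3 head=3: st.MEM xor.ALU i3,i4 2-wide
#4 head=5: ld.MEM i5 RAW r1
#5 head=6: sll.ALU xor.ALU i6,i7 2-wide
#6 head=8: sll.ALU i8 RAW r3
#7 head=9: add.ALU sub.ALU i9,i10 2-wide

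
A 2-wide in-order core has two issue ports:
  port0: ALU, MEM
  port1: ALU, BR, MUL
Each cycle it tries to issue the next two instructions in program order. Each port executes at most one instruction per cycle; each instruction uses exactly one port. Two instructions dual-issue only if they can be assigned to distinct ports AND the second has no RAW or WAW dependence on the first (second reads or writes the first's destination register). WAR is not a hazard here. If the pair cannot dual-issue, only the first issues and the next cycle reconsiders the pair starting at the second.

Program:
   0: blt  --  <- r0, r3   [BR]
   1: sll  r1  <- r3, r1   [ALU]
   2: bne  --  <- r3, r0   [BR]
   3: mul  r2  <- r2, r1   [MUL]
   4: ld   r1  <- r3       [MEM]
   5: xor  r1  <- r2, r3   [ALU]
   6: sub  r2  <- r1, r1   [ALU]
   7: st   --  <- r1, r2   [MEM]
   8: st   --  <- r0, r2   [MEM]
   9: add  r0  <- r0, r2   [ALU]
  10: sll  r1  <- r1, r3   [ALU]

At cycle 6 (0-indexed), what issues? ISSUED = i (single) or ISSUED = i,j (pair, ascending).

ISSUED = 8,9

t=0 i0+i1:blt.BR;sll.ALU ; 2-wide
t=1 i2:bne.BR ; no-port BR/MUL
t=2 i3+i4:mul.MUL;ld.MEM ; 2-wide
t=3 i5:xor.ALU ; RAW r1
t=4 i6:sub.ALU ; RAW r2
t=5 i7:st.MEM ; no-port MEM/MEM
t=6 i8+i9:st.MEM;add.ALU ; 2-wide
t=7 i10:sll.ALU ; tail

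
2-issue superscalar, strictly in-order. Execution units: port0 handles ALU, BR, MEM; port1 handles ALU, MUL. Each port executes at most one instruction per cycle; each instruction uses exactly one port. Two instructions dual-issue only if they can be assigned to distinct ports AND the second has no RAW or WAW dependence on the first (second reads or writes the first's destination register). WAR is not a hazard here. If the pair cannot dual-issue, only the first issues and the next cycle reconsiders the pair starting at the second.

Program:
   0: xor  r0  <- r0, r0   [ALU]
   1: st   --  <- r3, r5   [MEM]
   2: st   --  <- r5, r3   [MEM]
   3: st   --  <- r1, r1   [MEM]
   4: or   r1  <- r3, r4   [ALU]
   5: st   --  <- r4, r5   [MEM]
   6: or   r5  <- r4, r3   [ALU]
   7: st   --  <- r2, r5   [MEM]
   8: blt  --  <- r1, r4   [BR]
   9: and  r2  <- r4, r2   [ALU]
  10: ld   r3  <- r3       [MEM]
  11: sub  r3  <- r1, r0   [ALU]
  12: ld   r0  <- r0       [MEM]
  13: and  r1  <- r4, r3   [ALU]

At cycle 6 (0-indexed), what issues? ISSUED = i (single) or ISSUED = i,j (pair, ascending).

ISSUED = 10

t=0 i0,i1:xor st ; pair
t=1 i2:st ; no-port MEM/MEM
t=2 i3,i4:st or ; pair
t=3 i5,i6:st or ; pair
t=4 i7:st ; no-port MEM/BR
t=5 i8,i9:blt and ; pair
t=6 i10:ld ; WAW r3
t=7 i11,i12:sub ld ; pair
t=8 i13:and ; tail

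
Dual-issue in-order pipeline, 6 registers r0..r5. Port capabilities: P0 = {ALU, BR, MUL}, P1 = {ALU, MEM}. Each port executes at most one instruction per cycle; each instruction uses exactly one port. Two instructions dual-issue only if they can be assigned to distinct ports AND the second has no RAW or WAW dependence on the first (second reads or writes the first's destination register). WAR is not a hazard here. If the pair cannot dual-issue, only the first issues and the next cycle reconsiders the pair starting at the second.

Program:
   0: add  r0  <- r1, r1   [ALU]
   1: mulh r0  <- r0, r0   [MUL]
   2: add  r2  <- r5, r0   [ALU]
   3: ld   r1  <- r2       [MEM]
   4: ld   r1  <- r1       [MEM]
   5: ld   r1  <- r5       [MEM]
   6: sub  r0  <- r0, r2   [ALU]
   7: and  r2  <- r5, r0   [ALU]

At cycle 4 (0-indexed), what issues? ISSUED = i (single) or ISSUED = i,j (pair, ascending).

ISSUED = 4

c0: i0 add.ALU  RAW+WAW r0
c1: i1 mulh.MUL  RAW r0
c2: i2 add.ALU  RAW r2
c3: i3 ld.MEM  no-port MEM/MEM
c4: i4 ld.MEM  no-port MEM/MEM
c5: i5,i6 ld.MEM sub.ALU  dual
c6: i7 and.ALU  tail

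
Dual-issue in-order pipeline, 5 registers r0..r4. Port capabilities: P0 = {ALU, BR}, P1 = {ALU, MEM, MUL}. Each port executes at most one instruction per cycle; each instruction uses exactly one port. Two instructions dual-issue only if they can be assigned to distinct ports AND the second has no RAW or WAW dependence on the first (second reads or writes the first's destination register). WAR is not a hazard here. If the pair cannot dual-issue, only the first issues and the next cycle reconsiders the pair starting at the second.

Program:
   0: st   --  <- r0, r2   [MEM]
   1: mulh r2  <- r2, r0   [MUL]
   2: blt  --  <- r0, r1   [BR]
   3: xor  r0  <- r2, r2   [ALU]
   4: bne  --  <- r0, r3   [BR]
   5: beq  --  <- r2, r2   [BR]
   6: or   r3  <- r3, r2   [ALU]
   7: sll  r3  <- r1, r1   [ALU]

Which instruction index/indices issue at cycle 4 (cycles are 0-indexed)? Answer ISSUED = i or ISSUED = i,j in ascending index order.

ISSUED = 5,6

[0] i0  st.MEM  -- no-port MEM/MUL
[1] i1,i2  mulh.MUL blt.BR  -- 2-wide
[2] i3  xor.ALU  -- RAW r0
[3] i4  bne.BR  -- no-port BR/BR
[4] i5,i6  beq.BR or.ALU  -- 2-wide
[5] i7  sll.ALU  -- tail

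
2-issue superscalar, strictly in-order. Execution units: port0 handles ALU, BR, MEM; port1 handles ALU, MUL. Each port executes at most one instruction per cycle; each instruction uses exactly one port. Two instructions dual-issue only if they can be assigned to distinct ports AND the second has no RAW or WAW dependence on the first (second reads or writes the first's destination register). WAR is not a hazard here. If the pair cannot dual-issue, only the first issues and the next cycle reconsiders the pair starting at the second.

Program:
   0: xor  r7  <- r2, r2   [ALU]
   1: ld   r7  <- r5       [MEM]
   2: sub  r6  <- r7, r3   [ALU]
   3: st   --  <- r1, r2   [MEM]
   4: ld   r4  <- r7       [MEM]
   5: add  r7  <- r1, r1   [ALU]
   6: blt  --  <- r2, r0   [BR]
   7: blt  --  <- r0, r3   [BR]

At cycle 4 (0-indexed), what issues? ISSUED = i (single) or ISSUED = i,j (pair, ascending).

ISSUED = 6

#0 head=0: xor.ALU i0 WAW r7
#1 head=1: ld.MEM i1 RAW r7
#2 head=2: sub.ALU st.MEM i2+i3 pair
#3 head=4: ld.MEM add.ALU i4+i5 pair
#4 head=6: blt.BR i6 no-port BR/BR
#5 head=7: blt.BR i7 tail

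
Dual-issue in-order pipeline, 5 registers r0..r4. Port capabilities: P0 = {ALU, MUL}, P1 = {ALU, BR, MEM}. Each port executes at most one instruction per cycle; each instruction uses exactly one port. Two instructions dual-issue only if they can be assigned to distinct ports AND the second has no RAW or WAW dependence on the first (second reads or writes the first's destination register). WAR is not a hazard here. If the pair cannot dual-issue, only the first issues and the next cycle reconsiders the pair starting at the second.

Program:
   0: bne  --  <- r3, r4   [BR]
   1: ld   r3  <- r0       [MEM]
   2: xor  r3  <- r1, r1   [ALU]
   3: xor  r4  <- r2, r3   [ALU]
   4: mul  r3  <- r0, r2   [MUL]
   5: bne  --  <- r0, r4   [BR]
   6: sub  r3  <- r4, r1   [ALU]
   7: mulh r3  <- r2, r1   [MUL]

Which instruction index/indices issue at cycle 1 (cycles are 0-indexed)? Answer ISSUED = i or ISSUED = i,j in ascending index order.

ISSUED = 1

#0 head=0: bne i0 no-port BR/MEM
#1 head=1: ld i1 WAW r3
#2 head=2: xor i2 RAW r3
#3 head=3: xor+mul i3+i4 dual
#4 head=5: bne+sub i5+i6 dual
#5 head=7: mulh i7 tail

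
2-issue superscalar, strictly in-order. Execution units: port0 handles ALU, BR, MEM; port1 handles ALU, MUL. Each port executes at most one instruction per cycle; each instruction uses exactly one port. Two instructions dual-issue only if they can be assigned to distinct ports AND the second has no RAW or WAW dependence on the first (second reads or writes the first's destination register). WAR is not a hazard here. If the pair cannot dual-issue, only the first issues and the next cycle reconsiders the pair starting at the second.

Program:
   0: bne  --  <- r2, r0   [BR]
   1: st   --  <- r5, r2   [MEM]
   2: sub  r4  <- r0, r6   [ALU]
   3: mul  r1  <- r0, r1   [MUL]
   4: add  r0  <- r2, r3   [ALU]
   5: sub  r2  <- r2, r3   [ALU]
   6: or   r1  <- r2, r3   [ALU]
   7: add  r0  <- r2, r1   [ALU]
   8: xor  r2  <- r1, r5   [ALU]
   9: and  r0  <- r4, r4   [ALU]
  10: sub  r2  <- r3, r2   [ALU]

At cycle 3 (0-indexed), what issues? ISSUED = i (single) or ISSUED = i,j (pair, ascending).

ISSUED = 5

c0: i0 bne  no-port BR/MEM
c1: i1+i2 st+sub  dual
c2: i3+i4 mul+add  dual
c3: i5 sub  RAW r2
c4: i6 or  RAW r1
c5: i7+i8 add+xor  dual
c6: i9+i10 and+sub  dual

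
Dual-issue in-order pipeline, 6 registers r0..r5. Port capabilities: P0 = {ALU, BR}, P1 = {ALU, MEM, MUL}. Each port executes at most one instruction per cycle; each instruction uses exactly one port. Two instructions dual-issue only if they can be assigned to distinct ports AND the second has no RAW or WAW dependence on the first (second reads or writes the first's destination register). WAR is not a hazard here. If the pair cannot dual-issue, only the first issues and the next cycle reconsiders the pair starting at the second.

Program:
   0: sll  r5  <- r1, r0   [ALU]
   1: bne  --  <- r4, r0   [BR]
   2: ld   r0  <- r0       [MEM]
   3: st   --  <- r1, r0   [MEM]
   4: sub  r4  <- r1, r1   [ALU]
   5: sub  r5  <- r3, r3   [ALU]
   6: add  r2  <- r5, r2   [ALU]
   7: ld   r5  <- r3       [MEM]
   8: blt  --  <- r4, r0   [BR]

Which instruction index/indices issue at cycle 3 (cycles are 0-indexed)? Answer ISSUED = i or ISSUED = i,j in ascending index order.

ISSUED = 5

#0 head=0: sll.ALU+bne.BR i0+i1 2-wide
#1 head=2: ld.MEM i2 no-port MEM/MEM
#2 head=3: st.MEM+sub.ALU i3+i4 2-wide
#3 head=5: sub.ALU i5 RAW r5
#4 head=6: add.ALU+ld.MEM i6+i7 2-wide
#5 head=8: blt.BR i8 tail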